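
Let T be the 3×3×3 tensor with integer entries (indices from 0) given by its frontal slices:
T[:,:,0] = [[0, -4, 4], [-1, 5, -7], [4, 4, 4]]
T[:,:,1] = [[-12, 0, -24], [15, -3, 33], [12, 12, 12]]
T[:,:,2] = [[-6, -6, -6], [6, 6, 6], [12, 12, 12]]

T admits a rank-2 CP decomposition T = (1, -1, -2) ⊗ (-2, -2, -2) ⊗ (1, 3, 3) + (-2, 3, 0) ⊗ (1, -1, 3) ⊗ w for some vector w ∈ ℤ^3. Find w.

w = (-1, 3, 0)

Subtract the known terms from T to get the rank-1 residual R = (-2, 3, 0) ⊗ (1, -1, 3) ⊗ w, so R[i,j,k] = a[i]·b[j]·w[k]. Pick indices with nonzero a[0]·b[0] = (-2)·(1) = -2. Only the fibre through (0,0,·) is needed: R[0,0,:] = T[0,0,:] − Σₗ aₗ[0]bₗ[0]cₗ = [0, -12, -6] − (1)·(-2)·(1, 3, 3) = [2, -6, 0]. Then w[k] = R[0,0,k] / -2 for each k, giving w = [2, -6, 0] / -2 = (-1, 3, 0).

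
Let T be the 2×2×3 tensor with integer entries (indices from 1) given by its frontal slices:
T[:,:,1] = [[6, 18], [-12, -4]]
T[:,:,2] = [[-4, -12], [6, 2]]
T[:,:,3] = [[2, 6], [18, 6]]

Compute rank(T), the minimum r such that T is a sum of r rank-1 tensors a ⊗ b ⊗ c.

Lower bound: the mode-2 unfolding of T (rows indexed by j, columns by (i,k) = (1,1), (1,2), (1,3), (2,1), (2,2), (2,3)) is [[6, -4, 2, -12, 6, 18], [18, -12, 6, -4, 2, 6]].
There the 2×2 minor on rows j ∈ {1, 2}, columns (i,k) ∈ {(1,1), (2,1)} is det [[6, -12], [18, -4]] = 192 ≠ 0, so this unfolding has rank ≥ 2; CP rank is at least every unfolding rank, so rank(T) ≥ 2. (This is only a lower bound: in general the CP rank may exceed every unfolding rank, so we still need to exhibit 2 rank-1 terms summing to T.)
Upper bound — finding two terms. Write S_k = T[:,:,k] for the frontal slices: S₁ = [[6, 18], [-12, -4]], S₂ = [[-4, -12], [6, 2]], S₃ = [[2, 6], [18, 6]].
If T = a₁ ⊗ b₁ ⊗ c₁ + a₂ ⊗ b₂ ⊗ c₂ then each S_k = c₁[k]·a₁b₁ᵀ + c₂[k]·a₂b₂ᵀ. S₁ and S₂ are linearly independent, so a₁b₁ᵀ and a₂b₂ᵀ must span the same plane of matrices: they are the rank-1 matrices of the form x·S₁ + y·S₂.
det(x·S₁ + y·S₂) is 192·x² − 224·xy + 64·y² = 32·(3·x − 2·y)(2·x − y), vanishing at (x:y) = (2:3) and (1:2).
M₁ = 2·S₁ + 3·S₂ = [[0, 0], [-6, -2]] = (-2)·[0, 1][3, 1]ᵀ and M₂ = S₁ + 2·S₂ = [[-2, -6], [0, 0]] = (-2)·[1, 0][1, 3]ᵀ, so take a₁ = [0, 1], b₁ = [3, 1], a₂ = [1, 0], b₂ = [1, 3].
Each slice is an integer combination of E₁ = a₁b₁ᵀ and E₂ = a₂b₂ᵀ: S₁ = −4·E₁ + 6·E₂, S₂ = 2·E₁ − 4·E₂, S₃ = 6·E₁ + 2·E₂; reading off coefficients, c₁ = [-4, 2, 6] and c₂ = [6, -4, 2].
Hence T = [0, 1] ⊗ [3, 1] ⊗ [-4, 2, 6] + [1, 0] ⊗ [1, 3] ⊗ [6, -4, 2], so rank(T) ≤ 2.
These bounds meet, so rank(T) = 2.

2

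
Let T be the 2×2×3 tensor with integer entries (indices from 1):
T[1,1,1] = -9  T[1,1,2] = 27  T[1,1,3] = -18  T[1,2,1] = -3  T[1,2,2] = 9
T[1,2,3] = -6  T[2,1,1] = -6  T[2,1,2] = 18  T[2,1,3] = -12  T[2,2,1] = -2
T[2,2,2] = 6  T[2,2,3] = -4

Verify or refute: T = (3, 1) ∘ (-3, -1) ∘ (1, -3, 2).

No

Reconstruct entry (2,1,1) from the claimed factors: Σₗ aₗ[2]bₗ[1]cₗ[1] = (1)·(-3)·(1) = -3, but T[2,1,1] = -6. The claim is false.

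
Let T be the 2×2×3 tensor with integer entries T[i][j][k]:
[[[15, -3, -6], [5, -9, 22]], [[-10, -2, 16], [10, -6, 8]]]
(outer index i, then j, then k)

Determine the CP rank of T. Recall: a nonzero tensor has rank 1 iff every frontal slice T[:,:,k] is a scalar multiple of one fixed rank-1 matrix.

2

Lower bound: in the mode-1 unfolding of T (rows indexed by i, columns by (j,k)) the 2×2 minor on rows i ∈ {0, 1}, columns (j,k) ∈ {(0,0), (0,1)} is det [[15, -3], [-10, -2]] = -60 ≠ 0, so that unfolding has rank ≥ 2 and hence rank(T) ≥ 2 (CP rank is at least every unfolding rank, though it can be larger).
Upper bound: with S_k = T[:,:,k], the two rank-1 terms a₁b₁ᵀ, a₂b₂ᵀ are the rank-1 members of the pencil x·S₀ + y·S₁.
det(x·S₀ + y·S₁) is 200·x² − 200·xy = 200·(x − y)(x), vanishing at (x:y) = (1:1) and (0:1).
M₁ = S₀ + S₁ = [[12, -4], [-12, 4]] = 4·[1, -1][3, -1]ᵀ and M₂ = S₁ = [[-3, -9], [-2, -6]] = −[3, 2][1, 3]ᵀ, so take a₁ = [1, -1], b₁ = [3, -1], a₂ = [3, 2], b₂ = [1, 3].
Each slice is an integer combination of E₁ = a₁b₁ᵀ and E₂ = a₂b₂ᵀ: S₀ = 4·E₁ + E₂, S₁ = −E₂, S₂ = −4·E₁ + 2·E₂; reading off coefficients, c₁ = [4, 0, -4] and c₂ = [1, -1, 2].
Hence T = [1, -1] ⊗ [3, -1] ⊗ [4, 0, -4] + [3, 2] ⊗ [1, 3] ⊗ [1, -1, 2], so rank(T) ≤ 2.
These bounds meet, so rank(T) = 2.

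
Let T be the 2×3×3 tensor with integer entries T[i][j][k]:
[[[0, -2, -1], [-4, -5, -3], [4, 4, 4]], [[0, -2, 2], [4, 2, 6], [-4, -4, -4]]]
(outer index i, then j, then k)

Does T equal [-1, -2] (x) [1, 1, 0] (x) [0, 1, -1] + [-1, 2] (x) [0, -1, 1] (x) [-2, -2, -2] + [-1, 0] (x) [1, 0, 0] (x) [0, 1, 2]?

No

Reconstruct entry (0,1,0) from the claimed factors: Σₗ aₗ[0]bₗ[1]cₗ[0] = (-1)·(1)·(0) + (-1)·(-1)·(-2) + (-1)·(0)·(0) = -2, but T[0,1,0] = -4. The claim is false.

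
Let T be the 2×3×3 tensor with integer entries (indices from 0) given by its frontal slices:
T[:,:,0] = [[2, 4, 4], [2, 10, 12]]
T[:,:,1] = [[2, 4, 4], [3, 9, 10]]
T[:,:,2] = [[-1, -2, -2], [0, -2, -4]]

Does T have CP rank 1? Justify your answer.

No

The mode-3 unfolding of T (rows indexed by k, columns by (i,j) = (0,0), (0,1), (0,2), (1,0), (1,1), (1,2)) is [[2, 4, 4, 2, 10, 12], [2, 4, 4, 3, 9, 10], [-1, -2, -2, 0, -2, -4]].
There the 3×3 minor on rows k ∈ {0, 1, 2}, columns (i,j) ∈ {(0,0), (1,0), (1,1)} is det [[2, 2, 10], [2, 3, 9], [-1, 0, -2]] = 8 ≠ 0, so this unfolding has rank ≥ 3; CP rank is at least every unfolding rank, so rank(T) ≥ 3.
In particular rank(T) ≥ 3 > 1, so T is not rank-1.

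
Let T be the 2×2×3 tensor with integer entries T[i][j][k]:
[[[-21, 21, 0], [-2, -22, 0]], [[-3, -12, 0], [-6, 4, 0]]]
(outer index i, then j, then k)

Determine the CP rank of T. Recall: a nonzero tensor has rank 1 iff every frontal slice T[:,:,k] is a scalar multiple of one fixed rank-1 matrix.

Lower bound: the mode-3 unfolding of T (rows indexed by k, columns by (i,j) = (0,0), (0,1), (1,0), (1,1)) is [[-21, -2, -3, -6], [21, -22, -12, 4], [0, 0, 0, 0]].
There the 2×2 minor on rows k ∈ {0, 1}, columns (i,j) ∈ {(0,0), (0,1)} is det [[-21, -2], [21, -22]] = 504 ≠ 0, so this unfolding has rank ≥ 2; CP rank is at least every unfolding rank, so rank(T) ≥ 2. (This is only a lower bound: in general the CP rank may exceed every unfolding rank, so we still need to exhibit 2 rank-1 terms summing to T.)
Upper bound — finding two terms. Write S_k = T[:,:,k] for the frontal slices: S₀ = [[-21, -2], [-3, -6]], S₁ = [[21, -22], [-12, 4]], S₂ = [[0, 0], [0, 0]].
If T = a₁ ⊗ b₁ ⊗ c₁ + a₂ ⊗ b₂ ⊗ c₂ then each S_k = c₁[k]·a₁b₁ᵀ + c₂[k]·a₂b₂ᵀ. S₀ and S₁ are linearly independent, so a₁b₁ᵀ and a₂b₂ᵀ must span the same plane of matrices: they are the rank-1 matrices of the form x·S₀ + y·S₁.
det(x·S₀ + y·S₁) is 120·x² − 300·xy − 180·y² = 60·(x − 3·y)(2·x + y), vanishing at (x:y) = (3:1) and (1:-2).
M₁ = 3·S₀ + S₁ = [[-42, -28], [-21, -14]] = (-7)·(2, 1)(3, 2)ᵀ and M₂ = S₀ − 2·S₁ = [[-63, 42], [21, -14]] = (-7)·(3, -1)(3, -2)ᵀ, so take a₁ = (2, 1), b₁ = (3, 2), a₂ = (3, -1), b₂ = (3, -2).
Each slice is an integer combination of E₁ = a₁b₁ᵀ and E₂ = a₂b₂ᵀ: S₀ = −2·E₁ − E₂, S₁ = −E₁ + 3·E₂, S₂ = 0; reading off coefficients, c₁ = (-2, -1, 0) and c₂ = (-1, 3, 0).
Hence T = (2, 1) ⊗ (3, 2) ⊗ (-2, -1, 0) + (3, -1) ⊗ (3, -2) ⊗ (-1, 3, 0), so rank(T) ≤ 2.
These bounds meet, so rank(T) = 2.
Check entry T[1,0,0] = -3: (1)·(3)·(-2) + (-1)·(3)·(-1) = -3.

2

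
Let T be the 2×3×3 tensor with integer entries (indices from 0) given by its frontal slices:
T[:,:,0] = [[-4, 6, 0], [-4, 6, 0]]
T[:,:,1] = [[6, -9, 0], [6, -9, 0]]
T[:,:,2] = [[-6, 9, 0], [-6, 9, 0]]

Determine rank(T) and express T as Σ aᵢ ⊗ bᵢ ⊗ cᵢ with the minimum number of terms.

rank(T) = 1

Lower bound: T ≠ 0 (e.g. T[0,0,0] = -4), so rank(T) ≥ 1.
Upper bound: the mode-1 fibre T[:,0,0] = [-4, -4] gives a = [1, 1] (primitive direction); the mode-2 fibre T[0,:,0] = [-4, 6, 0] gives b = [2, -3, 0]; then c[k] = T[0,0,k] / (a[0]·b[0]) = [-4, 6, -6] / 2 = [-2, 3, -3].
Expanding [1, 1] ⊗ [2, -3, 0] ⊗ [-2, 3, -3] reproduces all 18 entries of T, so T = [1, 1] ⊗ [2, -3, 0] ⊗ [-2, 3, -3] and rank(T) ≤ 1.
These bounds meet, so rank(T) = 1.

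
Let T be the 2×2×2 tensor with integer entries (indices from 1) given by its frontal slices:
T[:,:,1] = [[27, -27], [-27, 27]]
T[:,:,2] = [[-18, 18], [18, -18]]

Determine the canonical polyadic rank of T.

Lower bound: T ≠ 0 (e.g. T[1,1,1] = 27), so rank(T) ≥ 1.
Upper bound: if T = a ⊗ b ⊗ c then every fibre of T is a multiple of the corresponding factor, so read the factors off the fibres through the nonzero entry T[1,1,1] = 27.
The mode-1 fibre T[:,1,1] = [27, -27] gives a = [1, -1] (primitive direction); the mode-2 fibre T[1,:,1] = [27, -27] gives b = [1, -1]; then c[k] = T[1,1,k] / (a[1]·b[1]) = [27, -18] / 1 = [27, -18].
Expanding [1, -1] ⊗ [1, -1] ⊗ [27, -18] reproduces all 8 entries of T, so T = [1, -1] ⊗ [1, -1] ⊗ [27, -18] and rank(T) ≤ 1.
These bounds meet, so rank(T) = 1.

1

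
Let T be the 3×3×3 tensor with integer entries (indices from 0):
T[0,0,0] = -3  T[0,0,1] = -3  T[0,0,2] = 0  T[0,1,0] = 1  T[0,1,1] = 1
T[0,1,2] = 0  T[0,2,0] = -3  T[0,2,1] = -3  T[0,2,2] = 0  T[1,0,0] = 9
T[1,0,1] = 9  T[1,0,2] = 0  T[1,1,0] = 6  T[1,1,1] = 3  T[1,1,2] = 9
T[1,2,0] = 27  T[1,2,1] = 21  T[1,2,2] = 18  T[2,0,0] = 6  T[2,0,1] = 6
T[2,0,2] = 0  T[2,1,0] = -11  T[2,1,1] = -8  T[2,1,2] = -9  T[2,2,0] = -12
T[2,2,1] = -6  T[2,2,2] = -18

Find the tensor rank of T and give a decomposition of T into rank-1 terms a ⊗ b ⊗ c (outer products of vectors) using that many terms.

rank(T) = 2

Lower bound: the mode-2 unfolding of T (rows indexed by j, columns by (i,k) = (0,0), (0,1), (0,2), (1,0), (1,1), (1,2), (2,0), (2,1), (2,2)) is [[-3, -3, 0, 9, 9, 0, 6, 6, 0], [1, 1, 0, 6, 3, 9, -11, -8, -9], [-3, -3, 0, 27, 21, 18, -12, -6, -18]].
There the 2×2 minor on rows j ∈ {0, 1}, columns (i,k) ∈ {(0,0), (1,0)} is det [[-3, 9], [1, 6]] = -27 ≠ 0, so this unfolding has rank ≥ 2; CP rank is at least every unfolding rank, so rank(T) ≥ 2. (Flattening ranks never certify an upper bound on CP rank; for that we must actually write T with 2 rank-1 terms.)
Upper bound — finding two terms. Write S_k = T[:,:,k] for the frontal slices: S₀ = [[-3, 1, -3], [9, 6, 27], [6, -11, -12]], S₁ = [[-3, 1, -3], [9, 3, 21], [6, -8, -6]], S₂ = [[0, 0, 0], [0, 9, 18], [0, -9, -18]].
If T = a₁ ⊗ b₁ ⊗ c₁ + a₂ ⊗ b₂ ⊗ c₂ then each S_k = c₁[k]·a₁b₁ᵀ + c₂[k]·a₂b₂ᵀ. S₀ and S₁ are linearly independent, so a₁b₁ᵀ and a₂b₂ᵀ must span the same plane of matrices: they are the rank-1 matrices of the form x·S₀ + y·S₁.
The 2×2 minor of x·S₀ + y·S₁ on rows {0,1}, columns {0,1} is −27·x² − 45·xy − 18·y² = (-9)·(3·x + 2·y)(x + y), vanishing at (x:y) = (2:-3) and (1:-1).
M₁ = 2·S₀ − 3·S₁ = [[3, -1, 3], [-9, 3, -9], [-6, 2, -6]] = [1, -3, -2][3, -1, 3]ᵀ and M₂ = S₀ − S₁ = [[0, 0, 0], [0, 3, 6], [0, -3, -6]] = 3·[0, 1, -1][0, 1, 2]ᵀ, so take a₁ = [1, -3, -2], b₁ = [3, -1, 3], a₂ = [0, 1, -1], b₂ = [0, 1, 2].
Each slice is an integer combination of E₁ = a₁b₁ᵀ and E₂ = a₂b₂ᵀ: S₀ = −E₁ + 9·E₂, S₁ = −E₁ + 6·E₂, S₂ = 9·E₂; reading off coefficients, c₁ = [-1, -1, 0] and c₂ = [9, 6, 9].
Hence T = [1, -3, -2] ⊗ [3, -1, 3] ⊗ [-1, -1, 0] + [0, 1, -1] ⊗ [0, 1, 2] ⊗ [9, 6, 9], so rank(T) ≤ 2.
These bounds meet, so rank(T) = 2.
Check entry T[1,2,1] = 21: (-3)·(3)·(-1) + (1)·(2)·(6) = 21.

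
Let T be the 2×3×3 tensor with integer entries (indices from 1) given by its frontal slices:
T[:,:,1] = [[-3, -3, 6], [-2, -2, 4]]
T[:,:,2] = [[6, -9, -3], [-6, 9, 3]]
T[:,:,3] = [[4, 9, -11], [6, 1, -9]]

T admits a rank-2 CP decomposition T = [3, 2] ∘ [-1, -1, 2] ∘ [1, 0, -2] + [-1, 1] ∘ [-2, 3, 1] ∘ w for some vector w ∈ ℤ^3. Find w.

Subtract the known terms from T to get the rank-1 residual R = [-1, 1] ∘ [-2, 3, 1] ∘ w, so R[i,j,k] = a[i]·b[j]·w[k]. Pick indices with nonzero a[1]·b[1] = (-1)·(-2) = 2. Only the fibre through (1,1,·) is needed: R[1,1,:] = T[1,1,:] − Σₗ aₗ[1]bₗ[1]cₗ = [-3, 6, 4] − (3)·(-1)·[1, 0, -2] = [0, 6, -2]. Then w[k] = R[1,1,k] / 2 for each k, giving w = [0, 6, -2] / 2 = [0, 3, -1].

w = [0, 3, -1]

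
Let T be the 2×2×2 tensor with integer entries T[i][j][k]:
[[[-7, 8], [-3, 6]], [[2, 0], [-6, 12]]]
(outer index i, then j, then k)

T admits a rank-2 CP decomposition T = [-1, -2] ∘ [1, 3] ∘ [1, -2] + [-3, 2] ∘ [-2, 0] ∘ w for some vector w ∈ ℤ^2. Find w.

Subtract the known terms from T to get the rank-1 residual R = [-3, 2] ∘ [-2, 0] ∘ w, so R[i,j,k] = a[i]·b[j]·w[k]. Pick indices with nonzero a[0]·b[0] = (-3)·(-2) = 6. Only the fibre through (0,0,·) is needed: R[0,0,:] = T[0,0,:] − Σₗ aₗ[0]bₗ[0]cₗ = [-7, 8] − (-1)·(1)·[1, -2] = [-6, 6]. Then w[k] = R[0,0,k] / 6 for each k, giving w = [-6, 6] / 6 = [-1, 1].

w = [-1, 1]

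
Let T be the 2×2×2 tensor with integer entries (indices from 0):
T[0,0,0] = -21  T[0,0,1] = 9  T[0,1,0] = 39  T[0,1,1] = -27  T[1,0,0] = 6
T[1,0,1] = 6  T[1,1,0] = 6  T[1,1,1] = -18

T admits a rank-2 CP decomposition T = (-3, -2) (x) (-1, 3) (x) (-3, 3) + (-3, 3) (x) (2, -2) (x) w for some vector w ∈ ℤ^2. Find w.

w = (2, 0)

Subtract the known terms from T to get the rank-1 residual R = (-3, 3) (x) (2, -2) (x) w, so R[i,j,k] = a[i]·b[j]·w[k]. Pick indices with nonzero a[0]·b[0] = (-3)·(2) = -6. Only the fibre through (0,0,·) is needed: R[0,0,:] = T[0,0,:] − Σₗ aₗ[0]bₗ[0]cₗ = [-21, 9] − (-3)·(-1)·(-3, 3) = [-12, 0]. Then w[k] = R[0,0,k] / -6 for each k, giving w = [-12, 0] / -6 = (2, 0).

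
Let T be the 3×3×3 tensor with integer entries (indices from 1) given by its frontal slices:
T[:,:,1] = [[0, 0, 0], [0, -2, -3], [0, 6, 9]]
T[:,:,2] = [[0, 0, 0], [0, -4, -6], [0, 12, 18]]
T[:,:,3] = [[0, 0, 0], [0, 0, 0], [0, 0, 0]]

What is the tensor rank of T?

1

Lower bound: T ≠ 0 (e.g. T[2,2,1] = -2), so rank(T) ≥ 1.
Upper bound: the mode-1 fibre T[:,2,1] = [0, -2, 6] gives a = [0, 1, -3] (primitive direction); the mode-2 fibre T[2,:,1] = [0, -2, -3] gives b = [0, 2, 3]; then c[k] = T[2,2,k] / (a[2]·b[2]) = [-2, -4, 0] / 2 = [-1, -2, 0].
Expanding [0, 1, -3] ⊗ [0, 2, 3] ⊗ [-1, -2, 0] reproduces all 27 entries of T, so T = [0, 1, -3] ⊗ [0, 2, 3] ⊗ [-1, -2, 0] and rank(T) ≤ 1.
These bounds meet, so rank(T) = 1.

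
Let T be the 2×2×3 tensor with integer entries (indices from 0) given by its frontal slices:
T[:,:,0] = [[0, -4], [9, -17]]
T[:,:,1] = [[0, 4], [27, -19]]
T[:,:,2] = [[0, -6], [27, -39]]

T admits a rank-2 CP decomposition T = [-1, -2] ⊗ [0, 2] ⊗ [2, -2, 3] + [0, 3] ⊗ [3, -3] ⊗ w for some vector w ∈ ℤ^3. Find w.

w = [1, 3, 3]

Subtract the known terms from T to get the rank-1 residual R = [0, 3] ⊗ [3, -3] ⊗ w, so R[i,j,k] = a[i]·b[j]·w[k]. Pick indices with nonzero a[1]·b[0] = (3)·(3) = 9. Only the fibre through (1,0,·) is needed: R[1,0,:] = T[1,0,:] − Σₗ aₗ[1]bₗ[0]cₗ = [9, 27, 27] − (-2)·(0)·[2, -2, 3] = [9, 27, 27]. Then w[k] = R[1,0,k] / 9 for each k, giving w = [9, 27, 27] / 9 = [1, 3, 3].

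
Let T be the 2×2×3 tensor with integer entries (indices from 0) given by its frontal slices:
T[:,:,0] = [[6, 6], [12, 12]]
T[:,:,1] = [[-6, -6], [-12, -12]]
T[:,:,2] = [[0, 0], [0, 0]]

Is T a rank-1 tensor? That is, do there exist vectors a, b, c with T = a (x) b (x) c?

If T = a (x) b (x) c then every fibre of T is a multiple of the corresponding factor, so read the factors off the fibres through the nonzero entry T[0,0,0] = 6.
The mode-1 fibre T[:,0,0] = [6, 12] gives a = [1, 2] (primitive direction); the mode-2 fibre T[0,:,0] = [6, 6] gives b = [1, 1]; then c[k] = T[0,0,k] / (a[0]·b[0]) = [6, -6, 0] / 1 = [6, -6, 0].
Expanding [1, 2] (x) [1, 1] (x) [6, -6, 0] reproduces all 12 entries of T, so T = [1, 2] (x) [1, 1] (x) [6, -6, 0] and rank(T) ≤ 1.
Equivalently every frontal slice T[:,:,k] is c[k] times the rank-1 matrix [1, 2] (x) [1, 1]. So T has rank 1 (it is nonzero).

Yes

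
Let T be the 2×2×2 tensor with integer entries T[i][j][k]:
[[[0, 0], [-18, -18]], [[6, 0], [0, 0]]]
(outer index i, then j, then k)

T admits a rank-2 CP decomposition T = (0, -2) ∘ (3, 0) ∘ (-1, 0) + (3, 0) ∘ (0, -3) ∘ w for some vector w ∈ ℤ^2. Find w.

Subtract the known terms from T to get the rank-1 residual R = (3, 0) ∘ (0, -3) ∘ w, so R[i,j,k] = a[i]·b[j]·w[k]. Pick indices with nonzero a[0]·b[1] = (3)·(-3) = -9. Only the fibre through (0,1,·) is needed: R[0,1,:] = T[0,1,:] − Σₗ aₗ[0]bₗ[1]cₗ = [-18, -18] − (0)·(0)·(-1, 0) = [-18, -18]. Then w[k] = R[0,1,k] / -9 for each k, giving w = [-18, -18] / -9 = (2, 2).

w = (2, 2)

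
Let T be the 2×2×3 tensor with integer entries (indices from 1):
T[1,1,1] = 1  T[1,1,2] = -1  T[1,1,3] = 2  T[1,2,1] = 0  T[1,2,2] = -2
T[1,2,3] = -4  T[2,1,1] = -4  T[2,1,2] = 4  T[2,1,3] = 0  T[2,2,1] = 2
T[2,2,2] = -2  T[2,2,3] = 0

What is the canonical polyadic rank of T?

3

Lower bound: in the mode-3 unfolding of T (rows indexed by k, columns by (i,j)) the 3×3 minor on rows k ∈ {1, 2, 3}, columns (i,j) ∈ {(1,1), (1,2), (2,1)} is det [[1, 0, -4], [-1, -2, 4], [2, -4, 0]] = -16 ≠ 0, so that unfolding has rank ≥ 3 and hence rank(T) ≥ 3 (CP rank is at least every unfolding rank, though it can be larger).
Upper bound: T is a sum of 3 rank-1 terms, T = [1, -2] (x) [2, -1] (x) [1, -1, 0] + [1, 0] (x) [0, 1] (x) [0, -2, -2] + [1, 0] (x) [1, -1] (x) [-1, 1, 2] (written with every a and b primitive with positive leading entry and the scale carried by c; CP decompositions are not unique, and this one is verified by expanding entrywise), so rank(T) ≤ 3.
These bounds meet, so rank(T) = 3.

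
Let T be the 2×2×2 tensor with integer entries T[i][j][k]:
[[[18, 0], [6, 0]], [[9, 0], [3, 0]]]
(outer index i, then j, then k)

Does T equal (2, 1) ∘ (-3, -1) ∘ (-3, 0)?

Reconstruct entrywise from the claimed factors. For example, T[1,1,0] = 3 and Σₗ aₗ[1]bₗ[1]cₗ[0] = (1)·(-1)·(-3) = 3; checking all 8 entries, every one matches. The claim holds.

Yes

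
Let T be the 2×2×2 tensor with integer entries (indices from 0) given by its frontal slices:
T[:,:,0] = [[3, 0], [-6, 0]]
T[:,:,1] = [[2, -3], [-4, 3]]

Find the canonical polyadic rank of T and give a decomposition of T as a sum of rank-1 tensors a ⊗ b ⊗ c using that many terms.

rank(T) = 2

Lower bound: the mode-3 unfolding of T (rows indexed by k, columns by (i,j) = (0,0), (0,1), (1,0), (1,1)) is [[3, 0, -6, 0], [2, -3, -4, 3]].
There the 2×2 minor on rows k ∈ {0, 1}, columns (i,j) ∈ {(0,0), (0,1)} is det [[3, 0], [2, -3]] = -9 ≠ 0, so this unfolding has rank ≥ 2; CP rank is at least every unfolding rank, so rank(T) ≥ 2. (Unfolding ranks only ever bound the CP rank from below — rank(T) can be strictly larger than all of them — so the matching upper bound has to come from an explicit 2-term decomposition.)
Upper bound — finding two terms. Write S_k = T[:,:,k] for the frontal slices: S₀ = [[3, 0], [-6, 0]], S₁ = [[2, -3], [-4, 3]].
If T = a₁ ⊗ b₁ ⊗ c₁ + a₂ ⊗ b₂ ⊗ c₂ then each S_k = c₁[k]·a₁b₁ᵀ + c₂[k]·a₂b₂ᵀ. S₀ and S₁ are linearly independent, so a₁b₁ᵀ and a₂b₂ᵀ must span the same plane of matrices: they are the rank-1 matrices of the form x·S₀ + y·S₁.
det(x·S₀ + y·S₁) is −9·xy − 6·y² = (-3)·(3·x + 2·y)(y), vanishing at (x:y) = (2:-3) and (1:0).
M₁ = 2·S₀ − 3·S₁ = [[0, 9], [0, -9]] = 9·(1, -1)(0, 1)ᵀ and M₂ = S₀ = [[3, 0], [-6, 0]] = 3·(1, -2)(1, 0)ᵀ, so take a₁ = (1, -1), b₁ = (0, 1), a₂ = (1, -2), b₂ = (1, 0).
Each slice is an integer combination of E₁ = a₁b₁ᵀ and E₂ = a₂b₂ᵀ: S₀ = 3·E₂, S₁ = −3·E₁ + 2·E₂; reading off coefficients, c₁ = (0, -3) and c₂ = (3, 2).
Hence T = (1, -1) ⊗ (0, 1) ⊗ (0, -3) + (1, -2) ⊗ (1, 0) ⊗ (3, 2), so rank(T) ≤ 2.
These bounds meet, so rank(T) = 2.
Check entry T[0,1,0] = 0: (1)·(1)·(0) + (1)·(0)·(3) = 0.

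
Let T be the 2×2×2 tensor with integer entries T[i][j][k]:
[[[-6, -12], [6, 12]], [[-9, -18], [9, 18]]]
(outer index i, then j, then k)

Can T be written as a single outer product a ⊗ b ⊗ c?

If T = a ⊗ b ⊗ c then every fibre of T is a multiple of the corresponding factor, so read the factors off the fibres through the nonzero entry T[0,0,0] = -6.
The mode-1 fibre T[:,0,0] = [-6, -9] gives a = (2, 3) (primitive direction); the mode-2 fibre T[0,:,0] = [-6, 6] gives b = (1, -1); then c[k] = T[0,0,k] / (a[0]·b[0]) = [-6, -12] / 2 = (-3, -6).
Expanding (2, 3) ⊗ (1, -1) ⊗ (-3, -6) reproduces all 8 entries of T, so T = (2, 3) ⊗ (1, -1) ⊗ (-3, -6) and rank(T) ≤ 1.
Equivalently every frontal slice T[:,:,k] is c[k] times the rank-1 matrix (2, 3) ⊗ (1, -1). So T has rank 1 (it is nonzero).

Yes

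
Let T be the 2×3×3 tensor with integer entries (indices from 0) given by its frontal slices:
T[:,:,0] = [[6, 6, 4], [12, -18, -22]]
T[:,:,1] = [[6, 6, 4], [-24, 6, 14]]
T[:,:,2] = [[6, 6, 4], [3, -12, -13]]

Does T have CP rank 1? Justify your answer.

The mode-2 unfolding of T (rows indexed by j, columns by (i,k) = (0,0), (0,1), (0,2), (1,0), (1,1), (1,2)) is [[6, 6, 6, 12, -24, 3], [6, 6, 6, -18, 6, -12], [4, 4, 4, -22, 14, -13]].
There the 2×2 minor on rows j ∈ {0, 1}, columns (i,k) ∈ {(0,0), (1,0)} is det [[6, 12], [6, -18]] = -180 ≠ 0, so this unfolding has rank ≥ 2; CP rank is at least every unfolding rank, so rank(T) ≥ 2.
In particular rank(T) ≥ 2 > 1, so T is not rank-1.

No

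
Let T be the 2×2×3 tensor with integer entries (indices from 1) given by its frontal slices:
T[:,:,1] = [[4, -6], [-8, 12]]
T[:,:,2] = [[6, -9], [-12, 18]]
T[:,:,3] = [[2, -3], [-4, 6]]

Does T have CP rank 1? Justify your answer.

Yes

If T = a ⊗ b ⊗ c then every fibre of T is a multiple of the corresponding factor, so read the factors off the fibres through the nonzero entry T[1,1,1] = 4.
The mode-1 fibre T[:,1,1] = [4, -8] gives a = [1, -2] (primitive direction); the mode-2 fibre T[1,:,1] = [4, -6] gives b = [2, -3]; then c[k] = T[1,1,k] / (a[1]·b[1]) = [4, 6, 2] / 2 = [2, 3, 1].
Expanding [1, -2] ⊗ [2, -3] ⊗ [2, 3, 1] reproduces all 12 entries of T, so T = [1, -2] ⊗ [2, -3] ⊗ [2, 3, 1] and rank(T) ≤ 1.
Equivalently every frontal slice T[:,:,k] is c[k] times the rank-1 matrix [1, -2] ⊗ [2, -3]. So T has rank 1 (it is nonzero).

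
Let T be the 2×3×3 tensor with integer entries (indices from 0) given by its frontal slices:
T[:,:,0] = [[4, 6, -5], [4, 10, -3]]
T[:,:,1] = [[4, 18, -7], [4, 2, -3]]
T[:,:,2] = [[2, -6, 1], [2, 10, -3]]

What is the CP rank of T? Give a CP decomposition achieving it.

rank(T) = 3

Lower bound: in the mode-2 unfolding of T (rows indexed by j, columns by (i,k)) the 3×3 minor on rows j ∈ {0, 1, 2}, columns (i,k) ∈ {(0,0), (0,1), (0,2)} is det [[4, 4, 2], [6, 18, -6], [-5, -7, 1]] = 96 ≠ 0, so that unfolding has rank ≥ 3 and hence rank(T) ≥ 3 (CP rank is at least every unfolding rank, though it can be larger).
Upper bound: T is a sum of 3 rank-1 terms, T = (1, -1) ⊗ (0, 2, 1) ⊗ (-1, 1, -1) + (1, 1) ⊗ (1, 2, -1) ⊗ (4, 4, 2) + (2, -1) ⊗ (0, 2, -1) ⊗ (0, 2, -2) (one valid choice — decompositions are not unique — normalised so each a, b is primitive with positive first nonzero entry; check it by expanding all entries), so rank(T) ≤ 3.
These bounds meet, so rank(T) = 3.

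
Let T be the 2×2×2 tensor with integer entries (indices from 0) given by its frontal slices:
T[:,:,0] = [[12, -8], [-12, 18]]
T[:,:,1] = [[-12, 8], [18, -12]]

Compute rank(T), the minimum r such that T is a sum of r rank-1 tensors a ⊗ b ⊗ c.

2

Lower bound: the mode-1 unfolding of T (rows indexed by i, columns by (j,k) = (0,0), (0,1), (1,0), (1,1)) is [[12, -12, -8, 8], [-12, 18, 18, -12]].
There the 2×2 minor on rows i ∈ {0, 1}, columns (j,k) ∈ {(0,0), (0,1)} is det [[12, -12], [-12, 18]] = 72 ≠ 0, so this unfolding has rank ≥ 2; CP rank is at least every unfolding rank, so rank(T) ≥ 2. (Unfolding ranks only ever bound the CP rank from below — rank(T) can be strictly larger than all of them — so the matching upper bound has to come from an explicit 2-term decomposition.)
Upper bound — finding two terms. Write S_k = T[:,:,k] for the frontal slices: S₀ = [[12, -8], [-12, 18]], S₁ = [[-12, 8], [18, -12]].
If T = a₁ ⊗ b₁ ⊗ c₁ + a₂ ⊗ b₂ ⊗ c₂ then each S_k = c₁[k]·a₁b₁ᵀ + c₂[k]·a₂b₂ᵀ. S₀ and S₁ are linearly independent, so a₁b₁ᵀ and a₂b₂ᵀ must span the same plane of matrices: they are the rank-1 matrices of the form x·S₀ + y·S₁.
det(x·S₀ + y·S₁) is 120·x² − 120·xy = 120·(x − y)(x), vanishing at (x:y) = (1:1) and (0:1).
M₁ = S₀ + S₁ = [[0, 0], [6, 6]] = 6·[0, 1][1, 1]ᵀ and M₂ = S₁ = [[-12, 8], [18, -12]] = (-2)·[2, -3][3, -2]ᵀ, so take a₁ = [0, 1], b₁ = [1, 1], a₂ = [2, -3], b₂ = [3, -2].
Each slice is an integer combination of E₁ = a₁b₁ᵀ and E₂ = a₂b₂ᵀ: S₀ = 6·E₁ + 2·E₂, S₁ = −2·E₂; reading off coefficients, c₁ = [6, 0] and c₂ = [2, -2].
Hence T = [0, 1] ⊗ [1, 1] ⊗ [6, 0] + [2, -3] ⊗ [3, -2] ⊗ [2, -2], so rank(T) ≤ 2.
These bounds meet, so rank(T) = 2.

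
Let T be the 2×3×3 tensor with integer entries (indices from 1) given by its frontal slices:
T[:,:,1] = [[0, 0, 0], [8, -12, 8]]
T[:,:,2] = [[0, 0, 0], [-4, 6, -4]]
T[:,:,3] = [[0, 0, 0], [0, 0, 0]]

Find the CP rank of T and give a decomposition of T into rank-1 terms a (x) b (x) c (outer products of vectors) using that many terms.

rank(T) = 1

Lower bound: T ≠ 0 (e.g. T[2,1,1] = 8), so rank(T) ≥ 1.
Upper bound: if T = a (x) b (x) c then every fibre of T is a multiple of the corresponding factor, so read the factors off the fibres through the nonzero entry T[2,1,1] = 8.
The mode-1 fibre T[:,1,1] = [0, 8] gives a = [0, 1] (primitive direction); the mode-2 fibre T[2,:,1] = [8, -12, 8] gives b = [2, -3, 2]; then c[k] = T[2,1,k] / (a[2]·b[1]) = [8, -4, 0] / 2 = [4, -2, 0].
Expanding [0, 1] (x) [2, -3, 2] (x) [4, -2, 0] reproduces all 18 entries of T, so T = [0, 1] (x) [2, -3, 2] (x) [4, -2, 0] and rank(T) ≤ 1.
These bounds meet, so rank(T) = 1.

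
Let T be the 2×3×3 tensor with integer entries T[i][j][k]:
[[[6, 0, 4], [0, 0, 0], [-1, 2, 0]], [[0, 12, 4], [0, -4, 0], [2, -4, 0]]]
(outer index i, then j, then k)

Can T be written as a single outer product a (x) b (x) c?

The mode-3 unfolding of T (rows indexed by k, columns by (i,j) = (0,0), (0,1), (0,2), (1,0), (1,1), (1,2)) is [[6, 0, -1, 0, 0, 2], [0, 0, 2, 12, -4, -4], [4, 0, 0, 4, 0, 0]].
There the 3×3 minor on rows k ∈ {0, 1, 2}, columns (i,j) ∈ {(0,0), (0,2), (1,1)} is det [[6, -1, 0], [0, 2, -4], [4, 0, 0]] = 16 ≠ 0, so this unfolding has rank ≥ 3; CP rank is at least every unfolding rank, so rank(T) ≥ 3.
In particular rank(T) ≥ 3 > 1, so T is not rank-1.

No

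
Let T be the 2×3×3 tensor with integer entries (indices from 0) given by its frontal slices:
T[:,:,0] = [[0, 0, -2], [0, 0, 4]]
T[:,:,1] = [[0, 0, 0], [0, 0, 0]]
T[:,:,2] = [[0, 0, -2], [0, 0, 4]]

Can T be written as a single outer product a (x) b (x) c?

Yes

If T = a (x) b (x) c then every fibre of T is a multiple of the corresponding factor, so read the factors off the fibres through the nonzero entry T[0,2,0] = -2.
The mode-1 fibre T[:,2,0] = [-2, 4] gives a = (1, -2) (primitive direction); the mode-2 fibre T[0,:,0] = [0, 0, -2] gives b = (0, 0, 1); then c[k] = T[0,2,k] / (a[0]·b[2]) = [-2, 0, -2] / 1 = (-2, 0, -2).
Expanding (1, -2) (x) (0, 0, 1) (x) (-2, 0, -2) reproduces all 18 entries of T, so T = (1, -2) (x) (0, 0, 1) (x) (-2, 0, -2) and rank(T) ≤ 1.
Equivalently every frontal slice T[:,:,k] is c[k] times the rank-1 matrix (1, -2) (x) (0, 0, 1). So T has rank 1 (it is nonzero).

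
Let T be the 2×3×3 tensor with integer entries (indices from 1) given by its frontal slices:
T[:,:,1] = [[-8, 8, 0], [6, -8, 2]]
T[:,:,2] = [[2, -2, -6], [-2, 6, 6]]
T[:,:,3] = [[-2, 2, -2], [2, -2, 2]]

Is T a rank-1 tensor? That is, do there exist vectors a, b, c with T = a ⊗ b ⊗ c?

No

The mode-2 unfolding of T (rows indexed by j, columns by (i,k) = (1,1), (1,2), (1,3), (2,1), (2,2), (2,3)) is [[-8, 2, -2, 6, -2, 2], [8, -2, 2, -8, 6, -2], [0, -6, -2, 2, 6, 2]].
There the 3×3 minor on rows j ∈ {1, 2, 3}, columns (i,k) ∈ {(1,1), (1,2), (2,1)} is det [[-8, 2, 6], [8, -2, -8], [0, -6, 2]] = 96 ≠ 0, so this unfolding has rank ≥ 3; CP rank is at least every unfolding rank, so rank(T) ≥ 3.
In particular rank(T) ≥ 3 > 1, so T is not rank-1.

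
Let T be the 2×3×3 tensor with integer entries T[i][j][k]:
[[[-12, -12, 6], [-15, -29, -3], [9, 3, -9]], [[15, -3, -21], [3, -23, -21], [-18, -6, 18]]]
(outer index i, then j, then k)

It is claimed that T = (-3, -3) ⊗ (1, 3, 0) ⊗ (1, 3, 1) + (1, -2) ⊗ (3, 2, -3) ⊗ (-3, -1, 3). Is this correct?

Yes

Reconstruct entrywise from the claimed factors. For example, T[0,0,0] = -12 and Σₗ aₗ[0]bₗ[0]cₗ[0] = (-3)·(1)·(1) + (1)·(3)·(-3) = -12; checking all 18 entries, every one matches. The claim holds.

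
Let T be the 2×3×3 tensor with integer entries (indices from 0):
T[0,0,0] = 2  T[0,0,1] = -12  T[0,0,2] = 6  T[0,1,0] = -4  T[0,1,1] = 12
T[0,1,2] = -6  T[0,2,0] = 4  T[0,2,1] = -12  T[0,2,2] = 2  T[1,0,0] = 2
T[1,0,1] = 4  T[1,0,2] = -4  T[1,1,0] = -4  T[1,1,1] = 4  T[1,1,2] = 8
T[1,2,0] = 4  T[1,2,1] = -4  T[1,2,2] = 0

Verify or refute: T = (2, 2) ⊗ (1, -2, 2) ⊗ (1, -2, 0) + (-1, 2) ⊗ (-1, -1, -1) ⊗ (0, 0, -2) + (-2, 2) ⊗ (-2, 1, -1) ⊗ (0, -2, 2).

Reconstruct entrywise from the claimed factors. For example, T[1,0,1] = 4 and Σₗ aₗ[1]bₗ[0]cₗ[1] = (2)·(1)·(-2) + (2)·(-1)·(0) + (2)·(-2)·(-2) = 4; checking all 18 entries, every one matches. The claim holds.

Yes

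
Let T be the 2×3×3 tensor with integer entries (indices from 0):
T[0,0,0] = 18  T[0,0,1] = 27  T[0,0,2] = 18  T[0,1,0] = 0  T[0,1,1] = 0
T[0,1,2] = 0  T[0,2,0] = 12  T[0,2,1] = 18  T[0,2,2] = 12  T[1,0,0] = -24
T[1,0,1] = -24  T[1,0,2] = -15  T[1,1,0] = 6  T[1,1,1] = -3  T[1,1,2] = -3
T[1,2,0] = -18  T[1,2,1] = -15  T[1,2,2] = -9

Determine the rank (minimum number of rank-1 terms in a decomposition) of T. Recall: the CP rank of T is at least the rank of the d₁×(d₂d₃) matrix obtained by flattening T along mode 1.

Lower bound: the mode-2 unfolding of T (rows indexed by j, columns by (i,k) = (0,0), (0,1), (0,2), (1,0), (1,1), (1,2)) is [[18, 27, 18, -24, -24, -15], [0, 0, 0, 6, -3, -3], [12, 18, 12, -18, -15, -9]].
There the 2×2 minor on rows j ∈ {0, 1}, columns (i,k) ∈ {(0,0), (1,0)} is det [[18, -24], [0, 6]] = 108 ≠ 0, so this unfolding has rank ≥ 2; CP rank is at least every unfolding rank, so rank(T) ≥ 2. (Flattening ranks never certify an upper bound on CP rank; for that we must actually write T with 2 rank-1 terms.)
Upper bound — finding two terms. Write S_k = T[:,:,k] for the frontal slices: S₀ = [[18, 0, 12], [-24, 6, -18]], S₁ = [[27, 0, 18], [-24, -3, -15]], S₂ = [[18, 0, 12], [-15, -3, -9]].
If T = a₁ ⊗ b₁ ⊗ c₁ + a₂ ⊗ b₂ ⊗ c₂ then each S_k = c₁[k]·a₁b₁ᵀ + c₂[k]·a₂b₂ᵀ. S₀ and S₁ are linearly independent, so a₁b₁ᵀ and a₂b₂ᵀ must span the same plane of matrices: they are the rank-1 matrices of the form x·S₀ + y·S₁.
The 2×2 minor of x·S₀ + y·S₁ on rows {0,1}, columns {0,1} is 108·x² + 108·xy − 81·y² = 27·(2·x + 3·y)(2·x − y), vanishing at (x:y) = (3:-2) and (1:2).
M₁ = 3·S₀ − 2·S₁ = [[0, 0, 0], [-24, 24, -24]] = (-24)·[0, 1][1, -1, 1]ᵀ and M₂ = S₀ + 2·S₁ = [[72, 0, 48], [-72, 0, -48]] = 24·[1, -1][3, 0, 2]ᵀ, so take a₁ = [0, 1], b₁ = [1, -1, 1], a₂ = [1, -1], b₂ = [3, 0, 2].
Each slice is an integer combination of E₁ = a₁b₁ᵀ and E₂ = a₂b₂ᵀ: S₀ = −6·E₁ + 6·E₂, S₁ = 3·E₁ + 9·E₂, S₂ = 3·E₁ + 6·E₂; reading off coefficients, c₁ = [-6, 3, 3] and c₂ = [6, 9, 6].
Hence T = [0, 1] ⊗ [1, -1, 1] ⊗ [-6, 3, 3] + [1, -1] ⊗ [3, 0, 2] ⊗ [6, 9, 6], so rank(T) ≤ 2.
These bounds meet, so rank(T) = 2.
Check entry T[1,2,1] = -15: (1)·(1)·(3) + (-1)·(2)·(9) = -15.

2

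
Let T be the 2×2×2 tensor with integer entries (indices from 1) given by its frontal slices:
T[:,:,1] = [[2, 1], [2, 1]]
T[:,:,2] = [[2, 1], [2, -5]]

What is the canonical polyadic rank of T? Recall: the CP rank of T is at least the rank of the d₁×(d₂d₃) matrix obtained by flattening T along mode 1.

Lower bound: the mode-2 unfolding of T (rows indexed by j, columns by (i,k) = (1,1), (1,2), (2,1), (2,2)) is [[2, 2, 2, 2], [1, 1, 1, -5]].
There the 2×2 minor on rows j ∈ {1, 2}, columns (i,k) ∈ {(1,1), (2,2)} is det [[2, 2], [1, -5]] = -12 ≠ 0, so this unfolding has rank ≥ 2; CP rank is at least every unfolding rank, so rank(T) ≥ 2. (Flattening ranks never certify an upper bound on CP rank; for that we must actually write T with 2 rank-1 terms.)
Upper bound — finding two terms. Write S_k = T[:,:,k] for the frontal slices: S₁ = [[2, 1], [2, 1]], S₂ = [[2, 1], [2, -5]].
If T = a₁ (x) b₁ (x) c₁ + a₂ (x) b₂ (x) c₂ then each S_k = c₁[k]·a₁b₁ᵀ + c₂[k]·a₂b₂ᵀ. S₁ and S₂ are linearly independent, so a₁b₁ᵀ and a₂b₂ᵀ must span the same plane of matrices: they are the rank-1 matrices of the form x·S₁ + y·S₂.
det(x·S₁ + y·S₂) is −12·xy − 12·y² = (-12)·(y)(x + y), vanishing at (x:y) = (1:0) and (1:-1).
M₁ = S₁ = [[2, 1], [2, 1]] = [1, 1][2, 1]ᵀ and M₂ = S₁ − S₂ = [[0, 0], [0, 6]] = 6·[0, 1][0, 1]ᵀ, so take a₁ = [1, 1], b₁ = [2, 1], a₂ = [0, 1], b₂ = [0, 1].
Each slice is an integer combination of E₁ = a₁b₁ᵀ and E₂ = a₂b₂ᵀ: S₁ = E₁, S₂ = E₁ − 6·E₂; reading off coefficients, c₁ = [1, 1] and c₂ = [0, -6].
Hence T = [1, 1] (x) [2, 1] (x) [1, 1] + [0, 1] (x) [0, 1] (x) [0, -6], so rank(T) ≤ 2.
These bounds meet, so rank(T) = 2.

2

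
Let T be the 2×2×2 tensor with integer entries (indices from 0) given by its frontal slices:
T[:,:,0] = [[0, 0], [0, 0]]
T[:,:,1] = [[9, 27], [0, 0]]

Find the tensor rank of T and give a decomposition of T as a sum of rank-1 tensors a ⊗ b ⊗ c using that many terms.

Lower bound: T ≠ 0 (e.g. T[0,0,1] = 9), so rank(T) ≥ 1.
Upper bound: if T = a ⊗ b ⊗ c then every fibre of T is a multiple of the corresponding factor, so read the factors off the fibres through the nonzero entry T[0,0,1] = 9.
The mode-1 fibre T[:,0,1] = [9, 0] gives a = [1, 0] (primitive direction); the mode-2 fibre T[0,:,1] = [9, 27] gives b = [1, 3]; then c[k] = T[0,0,k] / (a[0]·b[0]) = [0, 9] / 1 = [0, 9].
Expanding [1, 0] ⊗ [1, 3] ⊗ [0, 9] reproduces all 8 entries of T, so T = [1, 0] ⊗ [1, 3] ⊗ [0, 9] and rank(T) ≤ 1.
These bounds meet, so rank(T) = 1.
Check entry T[1,1,0] = 0: (0)·(3)·(0) = 0.

rank(T) = 1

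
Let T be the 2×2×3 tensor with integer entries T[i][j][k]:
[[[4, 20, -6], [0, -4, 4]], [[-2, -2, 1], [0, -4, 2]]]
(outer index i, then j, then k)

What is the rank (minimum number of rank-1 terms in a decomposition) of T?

3

Lower bound: the mode-3 unfolding of T (rows indexed by k, columns by (i,j) = (0,0), (0,1), (1,0), (1,1)) is [[4, 0, -2, 0], [20, -4, -2, -4], [-6, 4, 1, 2]].
There the 3×3 minor on rows k ∈ {0, 1, 2}, columns (i,j) ∈ {(0,0), (0,1), (1,0)} is det [[4, 0, -2], [20, -4, -2], [-6, 4, 1]] = -96 ≠ 0, so this unfolding has rank ≥ 3; CP rank is at least every unfolding rank, so rank(T) ≥ 3. (Flattening ranks never certify an upper bound on CP rank; for that we must actually write T with 3 rank-1 terms.)
Upper bound: T is a sum of 3 rank-1 terms, T = (1, 0) ⊗ (2, 1) ⊗ (0, 4, 0) + (2, -1) ⊗ (1, 0) ⊗ (2, 4, -2) + (2, 1) ⊗ (1, -2) ⊗ (0, 2, -1) (written with every a and b primitive with positive leading entry and the scale carried by c; CP decompositions are not unique, and this one is verified by expanding entrywise), so rank(T) ≤ 3.
These bounds meet, so rank(T) = 3.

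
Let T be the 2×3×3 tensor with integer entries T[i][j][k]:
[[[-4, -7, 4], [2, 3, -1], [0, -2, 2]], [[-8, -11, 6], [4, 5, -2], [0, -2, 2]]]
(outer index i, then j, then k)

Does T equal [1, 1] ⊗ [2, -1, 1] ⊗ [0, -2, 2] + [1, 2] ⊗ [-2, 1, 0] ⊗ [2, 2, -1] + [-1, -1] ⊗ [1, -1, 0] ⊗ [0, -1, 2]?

Reconstruct entrywise from the claimed factors. For example, T[1,0,1] = -11 and Σₗ aₗ[1]bₗ[0]cₗ[1] = (1)·(2)·(-2) + (2)·(-2)·(2) + (-1)·(1)·(-1) = -11; checking all 18 entries, every one matches. The claim holds.

Yes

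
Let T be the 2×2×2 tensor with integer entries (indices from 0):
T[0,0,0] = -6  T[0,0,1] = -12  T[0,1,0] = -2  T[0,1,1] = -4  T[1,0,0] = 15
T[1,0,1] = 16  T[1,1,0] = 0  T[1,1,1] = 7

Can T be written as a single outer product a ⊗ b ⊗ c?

The mode-3 unfolding of T (rows indexed by k, columns by (i,j) = (0,0), (0,1), (1,0), (1,1)) is [[-6, -2, 15, 0], [-12, -4, 16, 7]].
There the 2×2 minor on rows k ∈ {0, 1}, columns (i,j) ∈ {(0,0), (1,0)} is det [[-6, 15], [-12, 16]] = 84 ≠ 0, so this unfolding has rank ≥ 2; CP rank is at least every unfolding rank, so rank(T) ≥ 2.
In particular rank(T) ≥ 2 > 1, so T is not rank-1.

No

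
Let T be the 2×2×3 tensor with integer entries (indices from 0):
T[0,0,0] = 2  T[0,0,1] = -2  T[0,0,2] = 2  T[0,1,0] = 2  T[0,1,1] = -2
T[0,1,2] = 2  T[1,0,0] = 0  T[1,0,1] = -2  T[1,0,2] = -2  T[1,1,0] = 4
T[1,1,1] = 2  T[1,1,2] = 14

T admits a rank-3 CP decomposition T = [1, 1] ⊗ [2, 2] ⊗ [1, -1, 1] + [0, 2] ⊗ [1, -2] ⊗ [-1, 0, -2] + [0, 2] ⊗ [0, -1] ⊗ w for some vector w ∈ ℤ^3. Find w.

w = [1, -2, -2]

Subtract the known terms from T to get the rank-1 residual R = [0, 2] ⊗ [0, -1] ⊗ w, so R[i,j,k] = a[i]·b[j]·w[k]. Pick indices with nonzero a[1]·b[1] = (2)·(-1) = -2. Only the fibre through (1,1,·) is needed: R[1,1,:] = T[1,1,:] − Σₗ aₗ[1]bₗ[1]cₗ = [4, 2, 14] − (1)·(2)·[1, -1, 1] − (2)·(-2)·[-1, 0, -2] = [-2, 4, 4]. Then w[k] = R[1,1,k] / -2 for each k, giving w = [-2, 4, 4] / -2 = [1, -2, -2].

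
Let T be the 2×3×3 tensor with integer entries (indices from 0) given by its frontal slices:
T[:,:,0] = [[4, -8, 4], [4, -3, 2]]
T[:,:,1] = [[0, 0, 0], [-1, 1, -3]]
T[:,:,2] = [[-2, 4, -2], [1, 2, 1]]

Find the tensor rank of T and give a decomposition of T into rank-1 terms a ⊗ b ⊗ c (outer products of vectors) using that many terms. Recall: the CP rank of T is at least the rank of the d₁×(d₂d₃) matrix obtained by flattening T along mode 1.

rank(T) = 3

Lower bound: the mode-2 unfolding of T (rows indexed by j, columns by (i,k) = (0,0), (0,1), (0,2), (1,0), (1,1), (1,2)) is [[4, 0, -2, 4, -1, 1], [-8, 0, 4, -3, 1, 2], [4, 0, -2, 2, -3, 1]].
There the 3×3 minor on rows j ∈ {0, 1, 2}, columns (i,k) ∈ {(0,0), (1,0), (1,1)} is det [[4, 4, -1], [-8, -3, 1], [4, 2, -3]] = -48 ≠ 0, so this unfolding has rank ≥ 3; CP rank is at least every unfolding rank, so rank(T) ≥ 3. (Unfolding ranks only ever bound the CP rank from below — rank(T) can be strictly larger than all of them — so the matching upper bound has to come from an explicit 3-term decomposition.)
Upper bound: T is a sum of 3 rank-1 terms, T = (0, 1) ⊗ (1, 0, 1) ⊗ (1, -2, 2) + (0, 1) ⊗ (1, 1, -1) ⊗ (1, 1, 0) + (2, 1) ⊗ (1, -2, 1) ⊗ (2, 0, -1) (written with every a and b primitive with positive leading entry and the scale carried by c; CP decompositions are not unique, and this one is verified by expanding entrywise), so rank(T) ≤ 3.
These bounds meet, so rank(T) = 3.
Check entry T[1,2,0] = 2: (1)·(1)·(1) + (1)·(-1)·(1) + (1)·(1)·(2) = 2.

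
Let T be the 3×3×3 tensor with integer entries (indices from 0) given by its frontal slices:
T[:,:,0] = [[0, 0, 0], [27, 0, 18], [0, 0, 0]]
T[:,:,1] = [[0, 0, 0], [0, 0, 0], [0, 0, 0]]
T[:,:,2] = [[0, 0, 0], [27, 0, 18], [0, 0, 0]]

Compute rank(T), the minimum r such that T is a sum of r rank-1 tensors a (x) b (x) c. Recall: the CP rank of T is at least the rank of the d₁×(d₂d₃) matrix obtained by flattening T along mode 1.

Lower bound: T ≠ 0 (e.g. T[1,0,0] = 27), so rank(T) ≥ 1.
Upper bound: the mode-1 fibre T[:,0,0] = [0, 27, 0] gives a = (0, 1, 0) (primitive direction); the mode-2 fibre T[1,:,0] = [27, 0, 18] gives b = (3, 0, 2); then c[k] = T[1,0,k] / (a[1]·b[0]) = [27, 0, 27] / 3 = (9, 0, 9).
Expanding (0, 1, 0) (x) (3, 0, 2) (x) (9, 0, 9) reproduces all 27 entries of T, so T = (0, 1, 0) (x) (3, 0, 2) (x) (9, 0, 9) and rank(T) ≤ 1.
These bounds meet, so rank(T) = 1.

1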